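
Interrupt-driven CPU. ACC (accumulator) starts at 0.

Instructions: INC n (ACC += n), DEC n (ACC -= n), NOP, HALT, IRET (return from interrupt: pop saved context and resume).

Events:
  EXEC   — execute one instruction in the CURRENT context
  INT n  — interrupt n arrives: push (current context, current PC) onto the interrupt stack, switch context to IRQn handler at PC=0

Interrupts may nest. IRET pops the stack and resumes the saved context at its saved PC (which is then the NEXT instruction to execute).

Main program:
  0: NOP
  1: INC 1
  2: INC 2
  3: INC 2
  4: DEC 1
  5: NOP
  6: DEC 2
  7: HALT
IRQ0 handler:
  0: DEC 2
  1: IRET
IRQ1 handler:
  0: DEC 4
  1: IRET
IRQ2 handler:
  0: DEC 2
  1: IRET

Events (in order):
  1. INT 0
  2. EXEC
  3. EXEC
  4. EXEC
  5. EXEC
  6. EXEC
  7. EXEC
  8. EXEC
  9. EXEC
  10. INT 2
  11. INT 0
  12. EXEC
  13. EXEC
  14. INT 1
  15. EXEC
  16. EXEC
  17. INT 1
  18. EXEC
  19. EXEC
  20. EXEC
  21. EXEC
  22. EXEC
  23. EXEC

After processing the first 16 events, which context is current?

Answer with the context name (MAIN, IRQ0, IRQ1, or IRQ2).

Answer: IRQ2

Derivation:
Event 1 (INT 0): INT 0 arrives: push (MAIN, PC=0), enter IRQ0 at PC=0 (depth now 1)
Event 2 (EXEC): [IRQ0] PC=0: DEC 2 -> ACC=-2
Event 3 (EXEC): [IRQ0] PC=1: IRET -> resume MAIN at PC=0 (depth now 0)
Event 4 (EXEC): [MAIN] PC=0: NOP
Event 5 (EXEC): [MAIN] PC=1: INC 1 -> ACC=-1
Event 6 (EXEC): [MAIN] PC=2: INC 2 -> ACC=1
Event 7 (EXEC): [MAIN] PC=3: INC 2 -> ACC=3
Event 8 (EXEC): [MAIN] PC=4: DEC 1 -> ACC=2
Event 9 (EXEC): [MAIN] PC=5: NOP
Event 10 (INT 2): INT 2 arrives: push (MAIN, PC=6), enter IRQ2 at PC=0 (depth now 1)
Event 11 (INT 0): INT 0 arrives: push (IRQ2, PC=0), enter IRQ0 at PC=0 (depth now 2)
Event 12 (EXEC): [IRQ0] PC=0: DEC 2 -> ACC=0
Event 13 (EXEC): [IRQ0] PC=1: IRET -> resume IRQ2 at PC=0 (depth now 1)
Event 14 (INT 1): INT 1 arrives: push (IRQ2, PC=0), enter IRQ1 at PC=0 (depth now 2)
Event 15 (EXEC): [IRQ1] PC=0: DEC 4 -> ACC=-4
Event 16 (EXEC): [IRQ1] PC=1: IRET -> resume IRQ2 at PC=0 (depth now 1)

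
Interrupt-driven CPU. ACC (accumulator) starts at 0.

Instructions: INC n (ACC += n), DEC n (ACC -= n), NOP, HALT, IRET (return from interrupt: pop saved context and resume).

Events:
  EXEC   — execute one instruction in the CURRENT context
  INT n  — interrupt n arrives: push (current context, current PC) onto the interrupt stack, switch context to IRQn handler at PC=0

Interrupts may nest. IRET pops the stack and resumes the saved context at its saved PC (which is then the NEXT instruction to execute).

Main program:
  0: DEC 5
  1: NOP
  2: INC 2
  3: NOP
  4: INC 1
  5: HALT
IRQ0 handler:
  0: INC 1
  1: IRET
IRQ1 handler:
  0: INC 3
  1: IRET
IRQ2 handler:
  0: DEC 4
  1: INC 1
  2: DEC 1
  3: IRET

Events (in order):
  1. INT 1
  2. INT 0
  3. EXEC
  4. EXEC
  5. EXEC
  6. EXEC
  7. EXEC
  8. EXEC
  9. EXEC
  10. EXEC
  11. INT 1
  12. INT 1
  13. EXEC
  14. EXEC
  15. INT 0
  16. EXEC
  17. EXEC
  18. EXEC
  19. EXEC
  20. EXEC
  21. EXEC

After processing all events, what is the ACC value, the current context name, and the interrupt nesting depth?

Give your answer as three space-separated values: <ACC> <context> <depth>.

Answer: 9 MAIN 0

Derivation:
Event 1 (INT 1): INT 1 arrives: push (MAIN, PC=0), enter IRQ1 at PC=0 (depth now 1)
Event 2 (INT 0): INT 0 arrives: push (IRQ1, PC=0), enter IRQ0 at PC=0 (depth now 2)
Event 3 (EXEC): [IRQ0] PC=0: INC 1 -> ACC=1
Event 4 (EXEC): [IRQ0] PC=1: IRET -> resume IRQ1 at PC=0 (depth now 1)
Event 5 (EXEC): [IRQ1] PC=0: INC 3 -> ACC=4
Event 6 (EXEC): [IRQ1] PC=1: IRET -> resume MAIN at PC=0 (depth now 0)
Event 7 (EXEC): [MAIN] PC=0: DEC 5 -> ACC=-1
Event 8 (EXEC): [MAIN] PC=1: NOP
Event 9 (EXEC): [MAIN] PC=2: INC 2 -> ACC=1
Event 10 (EXEC): [MAIN] PC=3: NOP
Event 11 (INT 1): INT 1 arrives: push (MAIN, PC=4), enter IRQ1 at PC=0 (depth now 1)
Event 12 (INT 1): INT 1 arrives: push (IRQ1, PC=0), enter IRQ1 at PC=0 (depth now 2)
Event 13 (EXEC): [IRQ1] PC=0: INC 3 -> ACC=4
Event 14 (EXEC): [IRQ1] PC=1: IRET -> resume IRQ1 at PC=0 (depth now 1)
Event 15 (INT 0): INT 0 arrives: push (IRQ1, PC=0), enter IRQ0 at PC=0 (depth now 2)
Event 16 (EXEC): [IRQ0] PC=0: INC 1 -> ACC=5
Event 17 (EXEC): [IRQ0] PC=1: IRET -> resume IRQ1 at PC=0 (depth now 1)
Event 18 (EXEC): [IRQ1] PC=0: INC 3 -> ACC=8
Event 19 (EXEC): [IRQ1] PC=1: IRET -> resume MAIN at PC=4 (depth now 0)
Event 20 (EXEC): [MAIN] PC=4: INC 1 -> ACC=9
Event 21 (EXEC): [MAIN] PC=5: HALT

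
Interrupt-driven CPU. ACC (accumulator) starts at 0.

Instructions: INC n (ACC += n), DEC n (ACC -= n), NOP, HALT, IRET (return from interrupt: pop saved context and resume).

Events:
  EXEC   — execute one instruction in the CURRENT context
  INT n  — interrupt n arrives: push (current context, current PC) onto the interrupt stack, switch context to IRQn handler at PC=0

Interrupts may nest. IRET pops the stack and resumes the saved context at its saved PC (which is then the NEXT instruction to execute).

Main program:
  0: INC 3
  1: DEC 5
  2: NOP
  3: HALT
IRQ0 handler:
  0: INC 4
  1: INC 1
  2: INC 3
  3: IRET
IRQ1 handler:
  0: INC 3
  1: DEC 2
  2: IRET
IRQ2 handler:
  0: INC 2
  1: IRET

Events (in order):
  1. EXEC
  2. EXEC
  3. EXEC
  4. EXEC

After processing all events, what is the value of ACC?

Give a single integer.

Event 1 (EXEC): [MAIN] PC=0: INC 3 -> ACC=3
Event 2 (EXEC): [MAIN] PC=1: DEC 5 -> ACC=-2
Event 3 (EXEC): [MAIN] PC=2: NOP
Event 4 (EXEC): [MAIN] PC=3: HALT

Answer: -2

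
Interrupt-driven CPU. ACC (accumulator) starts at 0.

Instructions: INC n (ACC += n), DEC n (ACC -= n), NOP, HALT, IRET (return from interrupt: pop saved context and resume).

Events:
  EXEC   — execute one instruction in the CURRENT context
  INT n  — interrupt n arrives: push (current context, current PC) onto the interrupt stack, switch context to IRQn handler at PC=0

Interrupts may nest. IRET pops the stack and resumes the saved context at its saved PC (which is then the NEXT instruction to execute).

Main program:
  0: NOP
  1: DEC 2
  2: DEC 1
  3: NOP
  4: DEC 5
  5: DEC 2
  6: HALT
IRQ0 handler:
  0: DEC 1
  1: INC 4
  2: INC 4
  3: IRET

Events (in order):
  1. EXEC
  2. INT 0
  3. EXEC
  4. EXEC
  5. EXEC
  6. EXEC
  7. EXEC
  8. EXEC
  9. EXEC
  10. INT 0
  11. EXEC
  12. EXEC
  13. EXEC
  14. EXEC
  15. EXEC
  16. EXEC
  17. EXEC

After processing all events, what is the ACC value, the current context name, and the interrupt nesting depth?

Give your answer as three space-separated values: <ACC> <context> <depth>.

Event 1 (EXEC): [MAIN] PC=0: NOP
Event 2 (INT 0): INT 0 arrives: push (MAIN, PC=1), enter IRQ0 at PC=0 (depth now 1)
Event 3 (EXEC): [IRQ0] PC=0: DEC 1 -> ACC=-1
Event 4 (EXEC): [IRQ0] PC=1: INC 4 -> ACC=3
Event 5 (EXEC): [IRQ0] PC=2: INC 4 -> ACC=7
Event 6 (EXEC): [IRQ0] PC=3: IRET -> resume MAIN at PC=1 (depth now 0)
Event 7 (EXEC): [MAIN] PC=1: DEC 2 -> ACC=5
Event 8 (EXEC): [MAIN] PC=2: DEC 1 -> ACC=4
Event 9 (EXEC): [MAIN] PC=3: NOP
Event 10 (INT 0): INT 0 arrives: push (MAIN, PC=4), enter IRQ0 at PC=0 (depth now 1)
Event 11 (EXEC): [IRQ0] PC=0: DEC 1 -> ACC=3
Event 12 (EXEC): [IRQ0] PC=1: INC 4 -> ACC=7
Event 13 (EXEC): [IRQ0] PC=2: INC 4 -> ACC=11
Event 14 (EXEC): [IRQ0] PC=3: IRET -> resume MAIN at PC=4 (depth now 0)
Event 15 (EXEC): [MAIN] PC=4: DEC 5 -> ACC=6
Event 16 (EXEC): [MAIN] PC=5: DEC 2 -> ACC=4
Event 17 (EXEC): [MAIN] PC=6: HALT

Answer: 4 MAIN 0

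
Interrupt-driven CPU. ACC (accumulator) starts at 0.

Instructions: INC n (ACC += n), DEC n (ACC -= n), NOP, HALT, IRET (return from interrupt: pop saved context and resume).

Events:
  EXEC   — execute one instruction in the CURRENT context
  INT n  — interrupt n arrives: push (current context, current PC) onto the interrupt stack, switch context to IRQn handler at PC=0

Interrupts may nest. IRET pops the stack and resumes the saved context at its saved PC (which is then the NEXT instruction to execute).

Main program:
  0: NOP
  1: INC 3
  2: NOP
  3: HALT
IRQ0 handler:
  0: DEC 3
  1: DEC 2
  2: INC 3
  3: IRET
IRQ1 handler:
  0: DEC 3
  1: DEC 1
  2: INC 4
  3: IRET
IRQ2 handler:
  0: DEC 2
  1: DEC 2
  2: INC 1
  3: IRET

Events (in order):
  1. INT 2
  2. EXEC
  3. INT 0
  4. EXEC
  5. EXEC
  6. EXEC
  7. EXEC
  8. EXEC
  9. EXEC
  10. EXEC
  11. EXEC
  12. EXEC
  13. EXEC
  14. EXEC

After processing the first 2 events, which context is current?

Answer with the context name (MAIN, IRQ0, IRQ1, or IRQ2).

Event 1 (INT 2): INT 2 arrives: push (MAIN, PC=0), enter IRQ2 at PC=0 (depth now 1)
Event 2 (EXEC): [IRQ2] PC=0: DEC 2 -> ACC=-2

Answer: IRQ2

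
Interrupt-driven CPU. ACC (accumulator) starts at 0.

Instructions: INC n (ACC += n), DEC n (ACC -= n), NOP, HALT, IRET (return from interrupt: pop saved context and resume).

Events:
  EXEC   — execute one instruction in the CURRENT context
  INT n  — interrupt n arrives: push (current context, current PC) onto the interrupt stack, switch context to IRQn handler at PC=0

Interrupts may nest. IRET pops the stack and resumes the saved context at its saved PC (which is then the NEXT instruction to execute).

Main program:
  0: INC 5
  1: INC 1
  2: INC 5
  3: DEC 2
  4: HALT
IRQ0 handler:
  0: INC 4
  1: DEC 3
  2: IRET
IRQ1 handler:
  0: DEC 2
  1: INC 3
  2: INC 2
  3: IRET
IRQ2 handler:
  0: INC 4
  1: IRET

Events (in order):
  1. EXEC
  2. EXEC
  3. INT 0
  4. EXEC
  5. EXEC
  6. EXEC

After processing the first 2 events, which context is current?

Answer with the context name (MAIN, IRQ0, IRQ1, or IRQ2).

Event 1 (EXEC): [MAIN] PC=0: INC 5 -> ACC=5
Event 2 (EXEC): [MAIN] PC=1: INC 1 -> ACC=6

Answer: MAIN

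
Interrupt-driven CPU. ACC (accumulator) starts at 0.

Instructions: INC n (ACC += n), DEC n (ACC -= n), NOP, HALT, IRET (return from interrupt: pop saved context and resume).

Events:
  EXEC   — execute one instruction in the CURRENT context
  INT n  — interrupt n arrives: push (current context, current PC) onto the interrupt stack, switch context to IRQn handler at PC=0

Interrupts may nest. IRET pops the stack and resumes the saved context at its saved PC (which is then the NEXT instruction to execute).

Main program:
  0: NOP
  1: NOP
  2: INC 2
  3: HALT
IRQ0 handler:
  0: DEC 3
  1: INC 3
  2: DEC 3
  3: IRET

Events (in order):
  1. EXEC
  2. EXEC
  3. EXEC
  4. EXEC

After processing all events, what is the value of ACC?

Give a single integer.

Answer: 2

Derivation:
Event 1 (EXEC): [MAIN] PC=0: NOP
Event 2 (EXEC): [MAIN] PC=1: NOP
Event 3 (EXEC): [MAIN] PC=2: INC 2 -> ACC=2
Event 4 (EXEC): [MAIN] PC=3: HALT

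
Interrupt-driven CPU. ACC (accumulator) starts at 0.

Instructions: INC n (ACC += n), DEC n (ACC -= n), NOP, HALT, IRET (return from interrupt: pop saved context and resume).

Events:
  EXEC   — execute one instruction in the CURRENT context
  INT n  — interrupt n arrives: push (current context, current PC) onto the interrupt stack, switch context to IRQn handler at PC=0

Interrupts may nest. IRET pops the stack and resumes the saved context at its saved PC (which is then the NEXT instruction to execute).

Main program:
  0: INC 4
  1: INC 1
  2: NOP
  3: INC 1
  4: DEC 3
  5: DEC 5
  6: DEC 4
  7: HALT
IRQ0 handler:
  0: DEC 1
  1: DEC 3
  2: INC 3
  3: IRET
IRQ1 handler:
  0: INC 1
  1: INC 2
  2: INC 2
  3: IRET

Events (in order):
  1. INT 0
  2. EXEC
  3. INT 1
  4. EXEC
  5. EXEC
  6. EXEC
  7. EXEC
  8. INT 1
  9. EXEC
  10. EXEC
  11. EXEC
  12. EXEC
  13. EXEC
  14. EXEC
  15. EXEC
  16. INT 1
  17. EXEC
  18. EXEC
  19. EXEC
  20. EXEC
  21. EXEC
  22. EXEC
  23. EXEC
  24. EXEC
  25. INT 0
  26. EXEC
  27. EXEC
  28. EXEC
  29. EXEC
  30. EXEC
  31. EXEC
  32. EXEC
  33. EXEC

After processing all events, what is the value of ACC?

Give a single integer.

Answer: 7

Derivation:
Event 1 (INT 0): INT 0 arrives: push (MAIN, PC=0), enter IRQ0 at PC=0 (depth now 1)
Event 2 (EXEC): [IRQ0] PC=0: DEC 1 -> ACC=-1
Event 3 (INT 1): INT 1 arrives: push (IRQ0, PC=1), enter IRQ1 at PC=0 (depth now 2)
Event 4 (EXEC): [IRQ1] PC=0: INC 1 -> ACC=0
Event 5 (EXEC): [IRQ1] PC=1: INC 2 -> ACC=2
Event 6 (EXEC): [IRQ1] PC=2: INC 2 -> ACC=4
Event 7 (EXEC): [IRQ1] PC=3: IRET -> resume IRQ0 at PC=1 (depth now 1)
Event 8 (INT 1): INT 1 arrives: push (IRQ0, PC=1), enter IRQ1 at PC=0 (depth now 2)
Event 9 (EXEC): [IRQ1] PC=0: INC 1 -> ACC=5
Event 10 (EXEC): [IRQ1] PC=1: INC 2 -> ACC=7
Event 11 (EXEC): [IRQ1] PC=2: INC 2 -> ACC=9
Event 12 (EXEC): [IRQ1] PC=3: IRET -> resume IRQ0 at PC=1 (depth now 1)
Event 13 (EXEC): [IRQ0] PC=1: DEC 3 -> ACC=6
Event 14 (EXEC): [IRQ0] PC=2: INC 3 -> ACC=9
Event 15 (EXEC): [IRQ0] PC=3: IRET -> resume MAIN at PC=0 (depth now 0)
Event 16 (INT 1): INT 1 arrives: push (MAIN, PC=0), enter IRQ1 at PC=0 (depth now 1)
Event 17 (EXEC): [IRQ1] PC=0: INC 1 -> ACC=10
Event 18 (EXEC): [IRQ1] PC=1: INC 2 -> ACC=12
Event 19 (EXEC): [IRQ1] PC=2: INC 2 -> ACC=14
Event 20 (EXEC): [IRQ1] PC=3: IRET -> resume MAIN at PC=0 (depth now 0)
Event 21 (EXEC): [MAIN] PC=0: INC 4 -> ACC=18
Event 22 (EXEC): [MAIN] PC=1: INC 1 -> ACC=19
Event 23 (EXEC): [MAIN] PC=2: NOP
Event 24 (EXEC): [MAIN] PC=3: INC 1 -> ACC=20
Event 25 (INT 0): INT 0 arrives: push (MAIN, PC=4), enter IRQ0 at PC=0 (depth now 1)
Event 26 (EXEC): [IRQ0] PC=0: DEC 1 -> ACC=19
Event 27 (EXEC): [IRQ0] PC=1: DEC 3 -> ACC=16
Event 28 (EXEC): [IRQ0] PC=2: INC 3 -> ACC=19
Event 29 (EXEC): [IRQ0] PC=3: IRET -> resume MAIN at PC=4 (depth now 0)
Event 30 (EXEC): [MAIN] PC=4: DEC 3 -> ACC=16
Event 31 (EXEC): [MAIN] PC=5: DEC 5 -> ACC=11
Event 32 (EXEC): [MAIN] PC=6: DEC 4 -> ACC=7
Event 33 (EXEC): [MAIN] PC=7: HALT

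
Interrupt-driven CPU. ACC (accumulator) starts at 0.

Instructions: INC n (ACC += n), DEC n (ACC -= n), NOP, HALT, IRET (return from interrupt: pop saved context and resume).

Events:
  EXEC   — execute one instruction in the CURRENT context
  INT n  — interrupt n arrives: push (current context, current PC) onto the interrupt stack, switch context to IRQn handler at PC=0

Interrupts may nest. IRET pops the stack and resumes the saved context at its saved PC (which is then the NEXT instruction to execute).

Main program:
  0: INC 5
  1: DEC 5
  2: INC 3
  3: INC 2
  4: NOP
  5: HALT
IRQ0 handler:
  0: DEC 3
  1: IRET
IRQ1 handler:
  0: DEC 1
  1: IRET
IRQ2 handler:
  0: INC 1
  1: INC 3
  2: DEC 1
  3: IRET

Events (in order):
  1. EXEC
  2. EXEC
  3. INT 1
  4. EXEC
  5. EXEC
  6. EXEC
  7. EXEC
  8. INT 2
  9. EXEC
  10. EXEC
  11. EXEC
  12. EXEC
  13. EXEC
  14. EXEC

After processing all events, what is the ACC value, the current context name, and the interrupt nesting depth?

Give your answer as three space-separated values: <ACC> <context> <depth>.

Event 1 (EXEC): [MAIN] PC=0: INC 5 -> ACC=5
Event 2 (EXEC): [MAIN] PC=1: DEC 5 -> ACC=0
Event 3 (INT 1): INT 1 arrives: push (MAIN, PC=2), enter IRQ1 at PC=0 (depth now 1)
Event 4 (EXEC): [IRQ1] PC=0: DEC 1 -> ACC=-1
Event 5 (EXEC): [IRQ1] PC=1: IRET -> resume MAIN at PC=2 (depth now 0)
Event 6 (EXEC): [MAIN] PC=2: INC 3 -> ACC=2
Event 7 (EXEC): [MAIN] PC=3: INC 2 -> ACC=4
Event 8 (INT 2): INT 2 arrives: push (MAIN, PC=4), enter IRQ2 at PC=0 (depth now 1)
Event 9 (EXEC): [IRQ2] PC=0: INC 1 -> ACC=5
Event 10 (EXEC): [IRQ2] PC=1: INC 3 -> ACC=8
Event 11 (EXEC): [IRQ2] PC=2: DEC 1 -> ACC=7
Event 12 (EXEC): [IRQ2] PC=3: IRET -> resume MAIN at PC=4 (depth now 0)
Event 13 (EXEC): [MAIN] PC=4: NOP
Event 14 (EXEC): [MAIN] PC=5: HALT

Answer: 7 MAIN 0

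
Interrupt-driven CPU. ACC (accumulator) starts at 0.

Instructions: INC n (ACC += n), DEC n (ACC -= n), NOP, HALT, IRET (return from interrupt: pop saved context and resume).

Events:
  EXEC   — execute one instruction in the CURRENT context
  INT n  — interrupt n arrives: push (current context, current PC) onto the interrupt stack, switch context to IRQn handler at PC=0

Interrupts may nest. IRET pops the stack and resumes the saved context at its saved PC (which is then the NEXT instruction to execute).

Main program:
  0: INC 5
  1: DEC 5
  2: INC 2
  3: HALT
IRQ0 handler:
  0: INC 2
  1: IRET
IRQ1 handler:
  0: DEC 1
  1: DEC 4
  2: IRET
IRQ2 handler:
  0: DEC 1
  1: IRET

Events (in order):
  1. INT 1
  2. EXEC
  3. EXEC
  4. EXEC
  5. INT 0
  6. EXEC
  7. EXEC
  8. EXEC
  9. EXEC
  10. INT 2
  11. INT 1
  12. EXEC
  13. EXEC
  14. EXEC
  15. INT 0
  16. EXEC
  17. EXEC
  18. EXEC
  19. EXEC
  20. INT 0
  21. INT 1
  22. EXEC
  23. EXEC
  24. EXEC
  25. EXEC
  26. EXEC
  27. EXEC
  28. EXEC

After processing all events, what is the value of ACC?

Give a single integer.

Answer: -8

Derivation:
Event 1 (INT 1): INT 1 arrives: push (MAIN, PC=0), enter IRQ1 at PC=0 (depth now 1)
Event 2 (EXEC): [IRQ1] PC=0: DEC 1 -> ACC=-1
Event 3 (EXEC): [IRQ1] PC=1: DEC 4 -> ACC=-5
Event 4 (EXEC): [IRQ1] PC=2: IRET -> resume MAIN at PC=0 (depth now 0)
Event 5 (INT 0): INT 0 arrives: push (MAIN, PC=0), enter IRQ0 at PC=0 (depth now 1)
Event 6 (EXEC): [IRQ0] PC=0: INC 2 -> ACC=-3
Event 7 (EXEC): [IRQ0] PC=1: IRET -> resume MAIN at PC=0 (depth now 0)
Event 8 (EXEC): [MAIN] PC=0: INC 5 -> ACC=2
Event 9 (EXEC): [MAIN] PC=1: DEC 5 -> ACC=-3
Event 10 (INT 2): INT 2 arrives: push (MAIN, PC=2), enter IRQ2 at PC=0 (depth now 1)
Event 11 (INT 1): INT 1 arrives: push (IRQ2, PC=0), enter IRQ1 at PC=0 (depth now 2)
Event 12 (EXEC): [IRQ1] PC=0: DEC 1 -> ACC=-4
Event 13 (EXEC): [IRQ1] PC=1: DEC 4 -> ACC=-8
Event 14 (EXEC): [IRQ1] PC=2: IRET -> resume IRQ2 at PC=0 (depth now 1)
Event 15 (INT 0): INT 0 arrives: push (IRQ2, PC=0), enter IRQ0 at PC=0 (depth now 2)
Event 16 (EXEC): [IRQ0] PC=0: INC 2 -> ACC=-6
Event 17 (EXEC): [IRQ0] PC=1: IRET -> resume IRQ2 at PC=0 (depth now 1)
Event 18 (EXEC): [IRQ2] PC=0: DEC 1 -> ACC=-7
Event 19 (EXEC): [IRQ2] PC=1: IRET -> resume MAIN at PC=2 (depth now 0)
Event 20 (INT 0): INT 0 arrives: push (MAIN, PC=2), enter IRQ0 at PC=0 (depth now 1)
Event 21 (INT 1): INT 1 arrives: push (IRQ0, PC=0), enter IRQ1 at PC=0 (depth now 2)
Event 22 (EXEC): [IRQ1] PC=0: DEC 1 -> ACC=-8
Event 23 (EXEC): [IRQ1] PC=1: DEC 4 -> ACC=-12
Event 24 (EXEC): [IRQ1] PC=2: IRET -> resume IRQ0 at PC=0 (depth now 1)
Event 25 (EXEC): [IRQ0] PC=0: INC 2 -> ACC=-10
Event 26 (EXEC): [IRQ0] PC=1: IRET -> resume MAIN at PC=2 (depth now 0)
Event 27 (EXEC): [MAIN] PC=2: INC 2 -> ACC=-8
Event 28 (EXEC): [MAIN] PC=3: HALT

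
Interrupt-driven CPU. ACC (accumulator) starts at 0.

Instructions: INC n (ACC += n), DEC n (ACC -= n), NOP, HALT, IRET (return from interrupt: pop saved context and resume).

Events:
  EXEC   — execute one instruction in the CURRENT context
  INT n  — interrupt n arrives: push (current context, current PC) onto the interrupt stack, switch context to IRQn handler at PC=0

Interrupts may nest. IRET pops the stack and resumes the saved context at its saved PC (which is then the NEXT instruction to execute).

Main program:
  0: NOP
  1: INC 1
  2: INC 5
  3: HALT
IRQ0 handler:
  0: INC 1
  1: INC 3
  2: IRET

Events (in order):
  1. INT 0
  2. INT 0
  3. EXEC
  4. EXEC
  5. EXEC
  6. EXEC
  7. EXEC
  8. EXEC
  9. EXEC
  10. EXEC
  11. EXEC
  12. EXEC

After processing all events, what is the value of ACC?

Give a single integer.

Event 1 (INT 0): INT 0 arrives: push (MAIN, PC=0), enter IRQ0 at PC=0 (depth now 1)
Event 2 (INT 0): INT 0 arrives: push (IRQ0, PC=0), enter IRQ0 at PC=0 (depth now 2)
Event 3 (EXEC): [IRQ0] PC=0: INC 1 -> ACC=1
Event 4 (EXEC): [IRQ0] PC=1: INC 3 -> ACC=4
Event 5 (EXEC): [IRQ0] PC=2: IRET -> resume IRQ0 at PC=0 (depth now 1)
Event 6 (EXEC): [IRQ0] PC=0: INC 1 -> ACC=5
Event 7 (EXEC): [IRQ0] PC=1: INC 3 -> ACC=8
Event 8 (EXEC): [IRQ0] PC=2: IRET -> resume MAIN at PC=0 (depth now 0)
Event 9 (EXEC): [MAIN] PC=0: NOP
Event 10 (EXEC): [MAIN] PC=1: INC 1 -> ACC=9
Event 11 (EXEC): [MAIN] PC=2: INC 5 -> ACC=14
Event 12 (EXEC): [MAIN] PC=3: HALT

Answer: 14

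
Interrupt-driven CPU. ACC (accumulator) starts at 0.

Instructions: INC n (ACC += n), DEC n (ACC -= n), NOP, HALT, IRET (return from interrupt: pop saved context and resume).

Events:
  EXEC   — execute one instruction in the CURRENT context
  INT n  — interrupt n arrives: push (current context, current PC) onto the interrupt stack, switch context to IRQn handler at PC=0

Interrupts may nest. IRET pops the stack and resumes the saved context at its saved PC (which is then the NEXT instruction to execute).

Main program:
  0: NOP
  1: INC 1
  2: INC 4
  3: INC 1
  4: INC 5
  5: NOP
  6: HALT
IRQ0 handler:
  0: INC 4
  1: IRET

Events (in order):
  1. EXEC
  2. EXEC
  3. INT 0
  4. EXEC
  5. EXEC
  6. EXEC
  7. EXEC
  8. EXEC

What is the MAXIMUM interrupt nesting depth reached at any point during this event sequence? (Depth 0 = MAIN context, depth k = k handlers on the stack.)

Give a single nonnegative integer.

Event 1 (EXEC): [MAIN] PC=0: NOP [depth=0]
Event 2 (EXEC): [MAIN] PC=1: INC 1 -> ACC=1 [depth=0]
Event 3 (INT 0): INT 0 arrives: push (MAIN, PC=2), enter IRQ0 at PC=0 (depth now 1) [depth=1]
Event 4 (EXEC): [IRQ0] PC=0: INC 4 -> ACC=5 [depth=1]
Event 5 (EXEC): [IRQ0] PC=1: IRET -> resume MAIN at PC=2 (depth now 0) [depth=0]
Event 6 (EXEC): [MAIN] PC=2: INC 4 -> ACC=9 [depth=0]
Event 7 (EXEC): [MAIN] PC=3: INC 1 -> ACC=10 [depth=0]
Event 8 (EXEC): [MAIN] PC=4: INC 5 -> ACC=15 [depth=0]
Max depth observed: 1

Answer: 1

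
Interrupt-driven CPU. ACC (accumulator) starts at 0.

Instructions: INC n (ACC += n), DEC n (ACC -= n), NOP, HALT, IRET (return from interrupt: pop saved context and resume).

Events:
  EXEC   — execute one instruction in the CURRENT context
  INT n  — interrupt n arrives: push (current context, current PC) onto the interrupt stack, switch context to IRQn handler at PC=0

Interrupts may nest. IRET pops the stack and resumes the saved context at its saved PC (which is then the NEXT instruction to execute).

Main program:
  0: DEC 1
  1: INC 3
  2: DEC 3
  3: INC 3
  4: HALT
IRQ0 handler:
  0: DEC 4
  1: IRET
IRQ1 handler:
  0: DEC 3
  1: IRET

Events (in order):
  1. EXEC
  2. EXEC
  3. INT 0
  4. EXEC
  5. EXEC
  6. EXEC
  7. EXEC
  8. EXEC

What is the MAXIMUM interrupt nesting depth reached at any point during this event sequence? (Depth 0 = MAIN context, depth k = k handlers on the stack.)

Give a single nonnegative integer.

Answer: 1

Derivation:
Event 1 (EXEC): [MAIN] PC=0: DEC 1 -> ACC=-1 [depth=0]
Event 2 (EXEC): [MAIN] PC=1: INC 3 -> ACC=2 [depth=0]
Event 3 (INT 0): INT 0 arrives: push (MAIN, PC=2), enter IRQ0 at PC=0 (depth now 1) [depth=1]
Event 4 (EXEC): [IRQ0] PC=0: DEC 4 -> ACC=-2 [depth=1]
Event 5 (EXEC): [IRQ0] PC=1: IRET -> resume MAIN at PC=2 (depth now 0) [depth=0]
Event 6 (EXEC): [MAIN] PC=2: DEC 3 -> ACC=-5 [depth=0]
Event 7 (EXEC): [MAIN] PC=3: INC 3 -> ACC=-2 [depth=0]
Event 8 (EXEC): [MAIN] PC=4: HALT [depth=0]
Max depth observed: 1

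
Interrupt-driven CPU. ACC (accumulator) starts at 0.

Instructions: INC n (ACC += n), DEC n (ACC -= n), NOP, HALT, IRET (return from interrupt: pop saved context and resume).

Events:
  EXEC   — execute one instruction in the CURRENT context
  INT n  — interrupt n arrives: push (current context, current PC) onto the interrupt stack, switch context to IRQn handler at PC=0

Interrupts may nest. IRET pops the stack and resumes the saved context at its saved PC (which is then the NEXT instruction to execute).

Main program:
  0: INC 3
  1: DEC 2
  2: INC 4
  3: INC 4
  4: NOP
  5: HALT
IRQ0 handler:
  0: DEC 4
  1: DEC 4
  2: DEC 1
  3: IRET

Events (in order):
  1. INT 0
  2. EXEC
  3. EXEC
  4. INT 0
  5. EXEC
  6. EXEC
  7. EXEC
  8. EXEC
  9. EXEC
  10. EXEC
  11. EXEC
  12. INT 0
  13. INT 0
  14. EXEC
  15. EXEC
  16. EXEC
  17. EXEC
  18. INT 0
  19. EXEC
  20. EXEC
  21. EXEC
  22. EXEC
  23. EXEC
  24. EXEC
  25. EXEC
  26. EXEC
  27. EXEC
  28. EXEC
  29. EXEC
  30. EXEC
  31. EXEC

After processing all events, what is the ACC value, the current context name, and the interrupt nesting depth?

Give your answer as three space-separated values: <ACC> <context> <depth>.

Event 1 (INT 0): INT 0 arrives: push (MAIN, PC=0), enter IRQ0 at PC=0 (depth now 1)
Event 2 (EXEC): [IRQ0] PC=0: DEC 4 -> ACC=-4
Event 3 (EXEC): [IRQ0] PC=1: DEC 4 -> ACC=-8
Event 4 (INT 0): INT 0 arrives: push (IRQ0, PC=2), enter IRQ0 at PC=0 (depth now 2)
Event 5 (EXEC): [IRQ0] PC=0: DEC 4 -> ACC=-12
Event 6 (EXEC): [IRQ0] PC=1: DEC 4 -> ACC=-16
Event 7 (EXEC): [IRQ0] PC=2: DEC 1 -> ACC=-17
Event 8 (EXEC): [IRQ0] PC=3: IRET -> resume IRQ0 at PC=2 (depth now 1)
Event 9 (EXEC): [IRQ0] PC=2: DEC 1 -> ACC=-18
Event 10 (EXEC): [IRQ0] PC=3: IRET -> resume MAIN at PC=0 (depth now 0)
Event 11 (EXEC): [MAIN] PC=0: INC 3 -> ACC=-15
Event 12 (INT 0): INT 0 arrives: push (MAIN, PC=1), enter IRQ0 at PC=0 (depth now 1)
Event 13 (INT 0): INT 0 arrives: push (IRQ0, PC=0), enter IRQ0 at PC=0 (depth now 2)
Event 14 (EXEC): [IRQ0] PC=0: DEC 4 -> ACC=-19
Event 15 (EXEC): [IRQ0] PC=1: DEC 4 -> ACC=-23
Event 16 (EXEC): [IRQ0] PC=2: DEC 1 -> ACC=-24
Event 17 (EXEC): [IRQ0] PC=3: IRET -> resume IRQ0 at PC=0 (depth now 1)
Event 18 (INT 0): INT 0 arrives: push (IRQ0, PC=0), enter IRQ0 at PC=0 (depth now 2)
Event 19 (EXEC): [IRQ0] PC=0: DEC 4 -> ACC=-28
Event 20 (EXEC): [IRQ0] PC=1: DEC 4 -> ACC=-32
Event 21 (EXEC): [IRQ0] PC=2: DEC 1 -> ACC=-33
Event 22 (EXEC): [IRQ0] PC=3: IRET -> resume IRQ0 at PC=0 (depth now 1)
Event 23 (EXEC): [IRQ0] PC=0: DEC 4 -> ACC=-37
Event 24 (EXEC): [IRQ0] PC=1: DEC 4 -> ACC=-41
Event 25 (EXEC): [IRQ0] PC=2: DEC 1 -> ACC=-42
Event 26 (EXEC): [IRQ0] PC=3: IRET -> resume MAIN at PC=1 (depth now 0)
Event 27 (EXEC): [MAIN] PC=1: DEC 2 -> ACC=-44
Event 28 (EXEC): [MAIN] PC=2: INC 4 -> ACC=-40
Event 29 (EXEC): [MAIN] PC=3: INC 4 -> ACC=-36
Event 30 (EXEC): [MAIN] PC=4: NOP
Event 31 (EXEC): [MAIN] PC=5: HALT

Answer: -36 MAIN 0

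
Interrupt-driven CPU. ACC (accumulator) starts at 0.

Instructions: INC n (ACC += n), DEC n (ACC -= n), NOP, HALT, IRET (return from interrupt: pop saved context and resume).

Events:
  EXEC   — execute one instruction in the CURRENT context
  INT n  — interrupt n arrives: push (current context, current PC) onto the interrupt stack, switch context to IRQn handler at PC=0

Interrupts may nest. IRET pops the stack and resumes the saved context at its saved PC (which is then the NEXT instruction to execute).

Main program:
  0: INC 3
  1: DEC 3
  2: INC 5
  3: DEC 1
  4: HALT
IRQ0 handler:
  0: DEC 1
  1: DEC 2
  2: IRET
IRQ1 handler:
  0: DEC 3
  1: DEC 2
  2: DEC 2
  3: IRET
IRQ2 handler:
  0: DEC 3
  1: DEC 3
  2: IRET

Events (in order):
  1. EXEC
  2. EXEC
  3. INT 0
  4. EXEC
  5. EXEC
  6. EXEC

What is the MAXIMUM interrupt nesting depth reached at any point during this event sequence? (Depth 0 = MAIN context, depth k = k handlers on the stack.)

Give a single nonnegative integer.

Event 1 (EXEC): [MAIN] PC=0: INC 3 -> ACC=3 [depth=0]
Event 2 (EXEC): [MAIN] PC=1: DEC 3 -> ACC=0 [depth=0]
Event 3 (INT 0): INT 0 arrives: push (MAIN, PC=2), enter IRQ0 at PC=0 (depth now 1) [depth=1]
Event 4 (EXEC): [IRQ0] PC=0: DEC 1 -> ACC=-1 [depth=1]
Event 5 (EXEC): [IRQ0] PC=1: DEC 2 -> ACC=-3 [depth=1]
Event 6 (EXEC): [IRQ0] PC=2: IRET -> resume MAIN at PC=2 (depth now 0) [depth=0]
Max depth observed: 1

Answer: 1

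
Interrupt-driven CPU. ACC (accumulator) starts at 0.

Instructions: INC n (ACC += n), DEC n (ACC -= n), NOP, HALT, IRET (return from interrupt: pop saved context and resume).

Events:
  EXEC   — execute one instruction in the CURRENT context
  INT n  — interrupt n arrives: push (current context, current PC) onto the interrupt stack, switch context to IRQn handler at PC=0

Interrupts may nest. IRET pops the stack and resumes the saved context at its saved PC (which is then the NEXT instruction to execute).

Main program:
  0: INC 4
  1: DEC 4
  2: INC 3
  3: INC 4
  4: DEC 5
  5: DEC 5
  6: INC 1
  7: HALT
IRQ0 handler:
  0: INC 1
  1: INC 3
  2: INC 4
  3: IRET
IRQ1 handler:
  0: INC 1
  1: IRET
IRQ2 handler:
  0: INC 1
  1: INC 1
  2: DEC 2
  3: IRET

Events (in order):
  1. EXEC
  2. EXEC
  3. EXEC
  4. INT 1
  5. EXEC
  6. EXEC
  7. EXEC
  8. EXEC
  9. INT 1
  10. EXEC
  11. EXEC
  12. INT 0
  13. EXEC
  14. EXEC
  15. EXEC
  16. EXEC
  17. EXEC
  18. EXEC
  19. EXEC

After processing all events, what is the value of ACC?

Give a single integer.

Event 1 (EXEC): [MAIN] PC=0: INC 4 -> ACC=4
Event 2 (EXEC): [MAIN] PC=1: DEC 4 -> ACC=0
Event 3 (EXEC): [MAIN] PC=2: INC 3 -> ACC=3
Event 4 (INT 1): INT 1 arrives: push (MAIN, PC=3), enter IRQ1 at PC=0 (depth now 1)
Event 5 (EXEC): [IRQ1] PC=0: INC 1 -> ACC=4
Event 6 (EXEC): [IRQ1] PC=1: IRET -> resume MAIN at PC=3 (depth now 0)
Event 7 (EXEC): [MAIN] PC=3: INC 4 -> ACC=8
Event 8 (EXEC): [MAIN] PC=4: DEC 5 -> ACC=3
Event 9 (INT 1): INT 1 arrives: push (MAIN, PC=5), enter IRQ1 at PC=0 (depth now 1)
Event 10 (EXEC): [IRQ1] PC=0: INC 1 -> ACC=4
Event 11 (EXEC): [IRQ1] PC=1: IRET -> resume MAIN at PC=5 (depth now 0)
Event 12 (INT 0): INT 0 arrives: push (MAIN, PC=5), enter IRQ0 at PC=0 (depth now 1)
Event 13 (EXEC): [IRQ0] PC=0: INC 1 -> ACC=5
Event 14 (EXEC): [IRQ0] PC=1: INC 3 -> ACC=8
Event 15 (EXEC): [IRQ0] PC=2: INC 4 -> ACC=12
Event 16 (EXEC): [IRQ0] PC=3: IRET -> resume MAIN at PC=5 (depth now 0)
Event 17 (EXEC): [MAIN] PC=5: DEC 5 -> ACC=7
Event 18 (EXEC): [MAIN] PC=6: INC 1 -> ACC=8
Event 19 (EXEC): [MAIN] PC=7: HALT

Answer: 8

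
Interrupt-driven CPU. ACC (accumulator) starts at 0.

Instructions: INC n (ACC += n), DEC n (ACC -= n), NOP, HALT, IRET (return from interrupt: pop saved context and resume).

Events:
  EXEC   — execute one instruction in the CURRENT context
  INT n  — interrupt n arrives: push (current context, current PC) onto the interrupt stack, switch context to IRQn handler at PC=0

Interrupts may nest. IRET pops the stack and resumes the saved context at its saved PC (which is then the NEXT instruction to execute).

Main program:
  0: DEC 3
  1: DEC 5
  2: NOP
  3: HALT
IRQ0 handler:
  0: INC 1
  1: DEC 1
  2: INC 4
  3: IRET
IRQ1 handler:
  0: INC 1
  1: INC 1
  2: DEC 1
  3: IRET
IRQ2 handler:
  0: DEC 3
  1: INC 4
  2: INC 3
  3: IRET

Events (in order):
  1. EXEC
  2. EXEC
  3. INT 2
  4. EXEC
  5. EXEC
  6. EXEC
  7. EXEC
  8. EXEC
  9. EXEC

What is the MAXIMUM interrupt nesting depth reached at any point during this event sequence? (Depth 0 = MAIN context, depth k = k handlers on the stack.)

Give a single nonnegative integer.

Answer: 1

Derivation:
Event 1 (EXEC): [MAIN] PC=0: DEC 3 -> ACC=-3 [depth=0]
Event 2 (EXEC): [MAIN] PC=1: DEC 5 -> ACC=-8 [depth=0]
Event 3 (INT 2): INT 2 arrives: push (MAIN, PC=2), enter IRQ2 at PC=0 (depth now 1) [depth=1]
Event 4 (EXEC): [IRQ2] PC=0: DEC 3 -> ACC=-11 [depth=1]
Event 5 (EXEC): [IRQ2] PC=1: INC 4 -> ACC=-7 [depth=1]
Event 6 (EXEC): [IRQ2] PC=2: INC 3 -> ACC=-4 [depth=1]
Event 7 (EXEC): [IRQ2] PC=3: IRET -> resume MAIN at PC=2 (depth now 0) [depth=0]
Event 8 (EXEC): [MAIN] PC=2: NOP [depth=0]
Event 9 (EXEC): [MAIN] PC=3: HALT [depth=0]
Max depth observed: 1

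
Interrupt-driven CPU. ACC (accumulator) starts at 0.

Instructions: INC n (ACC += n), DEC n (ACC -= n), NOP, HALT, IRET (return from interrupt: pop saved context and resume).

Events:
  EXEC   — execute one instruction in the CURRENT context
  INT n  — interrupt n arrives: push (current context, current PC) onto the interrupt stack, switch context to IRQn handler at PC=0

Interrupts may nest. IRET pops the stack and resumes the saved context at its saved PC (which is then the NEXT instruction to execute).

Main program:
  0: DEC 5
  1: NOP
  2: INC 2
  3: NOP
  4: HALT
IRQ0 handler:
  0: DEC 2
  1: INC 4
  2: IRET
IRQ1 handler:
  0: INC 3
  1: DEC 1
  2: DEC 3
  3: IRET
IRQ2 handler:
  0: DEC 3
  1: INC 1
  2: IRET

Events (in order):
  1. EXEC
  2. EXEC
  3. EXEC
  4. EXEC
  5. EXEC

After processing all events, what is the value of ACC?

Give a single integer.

Answer: -3

Derivation:
Event 1 (EXEC): [MAIN] PC=0: DEC 5 -> ACC=-5
Event 2 (EXEC): [MAIN] PC=1: NOP
Event 3 (EXEC): [MAIN] PC=2: INC 2 -> ACC=-3
Event 4 (EXEC): [MAIN] PC=3: NOP
Event 5 (EXEC): [MAIN] PC=4: HALT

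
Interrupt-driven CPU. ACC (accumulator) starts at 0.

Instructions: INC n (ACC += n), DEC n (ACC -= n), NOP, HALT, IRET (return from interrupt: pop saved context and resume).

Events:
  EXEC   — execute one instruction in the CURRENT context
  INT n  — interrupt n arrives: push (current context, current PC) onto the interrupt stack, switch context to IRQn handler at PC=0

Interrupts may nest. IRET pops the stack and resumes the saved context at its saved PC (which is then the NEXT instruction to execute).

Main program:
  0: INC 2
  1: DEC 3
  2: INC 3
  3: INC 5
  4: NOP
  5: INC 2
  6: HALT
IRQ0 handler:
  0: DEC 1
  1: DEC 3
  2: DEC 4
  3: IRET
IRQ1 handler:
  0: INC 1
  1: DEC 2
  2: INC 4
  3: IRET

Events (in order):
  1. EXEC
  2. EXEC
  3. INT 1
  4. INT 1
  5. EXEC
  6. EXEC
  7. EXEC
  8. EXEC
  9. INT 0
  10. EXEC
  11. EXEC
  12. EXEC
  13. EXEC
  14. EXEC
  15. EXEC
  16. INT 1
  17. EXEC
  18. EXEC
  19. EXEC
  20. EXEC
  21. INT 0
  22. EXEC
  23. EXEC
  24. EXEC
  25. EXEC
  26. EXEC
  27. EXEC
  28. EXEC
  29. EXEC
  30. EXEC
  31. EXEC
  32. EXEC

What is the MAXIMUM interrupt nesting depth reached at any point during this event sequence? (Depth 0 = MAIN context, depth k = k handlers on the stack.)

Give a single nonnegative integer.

Answer: 2

Derivation:
Event 1 (EXEC): [MAIN] PC=0: INC 2 -> ACC=2 [depth=0]
Event 2 (EXEC): [MAIN] PC=1: DEC 3 -> ACC=-1 [depth=0]
Event 3 (INT 1): INT 1 arrives: push (MAIN, PC=2), enter IRQ1 at PC=0 (depth now 1) [depth=1]
Event 4 (INT 1): INT 1 arrives: push (IRQ1, PC=0), enter IRQ1 at PC=0 (depth now 2) [depth=2]
Event 5 (EXEC): [IRQ1] PC=0: INC 1 -> ACC=0 [depth=2]
Event 6 (EXEC): [IRQ1] PC=1: DEC 2 -> ACC=-2 [depth=2]
Event 7 (EXEC): [IRQ1] PC=2: INC 4 -> ACC=2 [depth=2]
Event 8 (EXEC): [IRQ1] PC=3: IRET -> resume IRQ1 at PC=0 (depth now 1) [depth=1]
Event 9 (INT 0): INT 0 arrives: push (IRQ1, PC=0), enter IRQ0 at PC=0 (depth now 2) [depth=2]
Event 10 (EXEC): [IRQ0] PC=0: DEC 1 -> ACC=1 [depth=2]
Event 11 (EXEC): [IRQ0] PC=1: DEC 3 -> ACC=-2 [depth=2]
Event 12 (EXEC): [IRQ0] PC=2: DEC 4 -> ACC=-6 [depth=2]
Event 13 (EXEC): [IRQ0] PC=3: IRET -> resume IRQ1 at PC=0 (depth now 1) [depth=1]
Event 14 (EXEC): [IRQ1] PC=0: INC 1 -> ACC=-5 [depth=1]
Event 15 (EXEC): [IRQ1] PC=1: DEC 2 -> ACC=-7 [depth=1]
Event 16 (INT 1): INT 1 arrives: push (IRQ1, PC=2), enter IRQ1 at PC=0 (depth now 2) [depth=2]
Event 17 (EXEC): [IRQ1] PC=0: INC 1 -> ACC=-6 [depth=2]
Event 18 (EXEC): [IRQ1] PC=1: DEC 2 -> ACC=-8 [depth=2]
Event 19 (EXEC): [IRQ1] PC=2: INC 4 -> ACC=-4 [depth=2]
Event 20 (EXEC): [IRQ1] PC=3: IRET -> resume IRQ1 at PC=2 (depth now 1) [depth=1]
Event 21 (INT 0): INT 0 arrives: push (IRQ1, PC=2), enter IRQ0 at PC=0 (depth now 2) [depth=2]
Event 22 (EXEC): [IRQ0] PC=0: DEC 1 -> ACC=-5 [depth=2]
Event 23 (EXEC): [IRQ0] PC=1: DEC 3 -> ACC=-8 [depth=2]
Event 24 (EXEC): [IRQ0] PC=2: DEC 4 -> ACC=-12 [depth=2]
Event 25 (EXEC): [IRQ0] PC=3: IRET -> resume IRQ1 at PC=2 (depth now 1) [depth=1]
Event 26 (EXEC): [IRQ1] PC=2: INC 4 -> ACC=-8 [depth=1]
Event 27 (EXEC): [IRQ1] PC=3: IRET -> resume MAIN at PC=2 (depth now 0) [depth=0]
Event 28 (EXEC): [MAIN] PC=2: INC 3 -> ACC=-5 [depth=0]
Event 29 (EXEC): [MAIN] PC=3: INC 5 -> ACC=0 [depth=0]
Event 30 (EXEC): [MAIN] PC=4: NOP [depth=0]
Event 31 (EXEC): [MAIN] PC=5: INC 2 -> ACC=2 [depth=0]
Event 32 (EXEC): [MAIN] PC=6: HALT [depth=0]
Max depth observed: 2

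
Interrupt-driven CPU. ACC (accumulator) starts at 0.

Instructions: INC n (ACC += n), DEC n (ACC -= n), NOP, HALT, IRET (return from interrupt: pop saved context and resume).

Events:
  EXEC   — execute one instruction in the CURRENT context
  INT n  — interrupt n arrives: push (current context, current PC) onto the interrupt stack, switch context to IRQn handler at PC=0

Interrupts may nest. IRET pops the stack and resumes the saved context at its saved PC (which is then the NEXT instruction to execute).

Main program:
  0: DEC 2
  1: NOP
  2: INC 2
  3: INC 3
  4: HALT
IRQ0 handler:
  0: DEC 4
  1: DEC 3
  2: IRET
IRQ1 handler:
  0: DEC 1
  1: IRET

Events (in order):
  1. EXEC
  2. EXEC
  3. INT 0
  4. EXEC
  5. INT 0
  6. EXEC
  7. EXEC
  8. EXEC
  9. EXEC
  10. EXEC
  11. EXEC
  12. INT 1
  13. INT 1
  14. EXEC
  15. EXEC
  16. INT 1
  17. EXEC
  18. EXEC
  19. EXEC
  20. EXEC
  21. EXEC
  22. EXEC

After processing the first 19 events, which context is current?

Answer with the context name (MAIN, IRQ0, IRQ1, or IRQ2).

Event 1 (EXEC): [MAIN] PC=0: DEC 2 -> ACC=-2
Event 2 (EXEC): [MAIN] PC=1: NOP
Event 3 (INT 0): INT 0 arrives: push (MAIN, PC=2), enter IRQ0 at PC=0 (depth now 1)
Event 4 (EXEC): [IRQ0] PC=0: DEC 4 -> ACC=-6
Event 5 (INT 0): INT 0 arrives: push (IRQ0, PC=1), enter IRQ0 at PC=0 (depth now 2)
Event 6 (EXEC): [IRQ0] PC=0: DEC 4 -> ACC=-10
Event 7 (EXEC): [IRQ0] PC=1: DEC 3 -> ACC=-13
Event 8 (EXEC): [IRQ0] PC=2: IRET -> resume IRQ0 at PC=1 (depth now 1)
Event 9 (EXEC): [IRQ0] PC=1: DEC 3 -> ACC=-16
Event 10 (EXEC): [IRQ0] PC=2: IRET -> resume MAIN at PC=2 (depth now 0)
Event 11 (EXEC): [MAIN] PC=2: INC 2 -> ACC=-14
Event 12 (INT 1): INT 1 arrives: push (MAIN, PC=3), enter IRQ1 at PC=0 (depth now 1)
Event 13 (INT 1): INT 1 arrives: push (IRQ1, PC=0), enter IRQ1 at PC=0 (depth now 2)
Event 14 (EXEC): [IRQ1] PC=0: DEC 1 -> ACC=-15
Event 15 (EXEC): [IRQ1] PC=1: IRET -> resume IRQ1 at PC=0 (depth now 1)
Event 16 (INT 1): INT 1 arrives: push (IRQ1, PC=0), enter IRQ1 at PC=0 (depth now 2)
Event 17 (EXEC): [IRQ1] PC=0: DEC 1 -> ACC=-16
Event 18 (EXEC): [IRQ1] PC=1: IRET -> resume IRQ1 at PC=0 (depth now 1)
Event 19 (EXEC): [IRQ1] PC=0: DEC 1 -> ACC=-17

Answer: IRQ1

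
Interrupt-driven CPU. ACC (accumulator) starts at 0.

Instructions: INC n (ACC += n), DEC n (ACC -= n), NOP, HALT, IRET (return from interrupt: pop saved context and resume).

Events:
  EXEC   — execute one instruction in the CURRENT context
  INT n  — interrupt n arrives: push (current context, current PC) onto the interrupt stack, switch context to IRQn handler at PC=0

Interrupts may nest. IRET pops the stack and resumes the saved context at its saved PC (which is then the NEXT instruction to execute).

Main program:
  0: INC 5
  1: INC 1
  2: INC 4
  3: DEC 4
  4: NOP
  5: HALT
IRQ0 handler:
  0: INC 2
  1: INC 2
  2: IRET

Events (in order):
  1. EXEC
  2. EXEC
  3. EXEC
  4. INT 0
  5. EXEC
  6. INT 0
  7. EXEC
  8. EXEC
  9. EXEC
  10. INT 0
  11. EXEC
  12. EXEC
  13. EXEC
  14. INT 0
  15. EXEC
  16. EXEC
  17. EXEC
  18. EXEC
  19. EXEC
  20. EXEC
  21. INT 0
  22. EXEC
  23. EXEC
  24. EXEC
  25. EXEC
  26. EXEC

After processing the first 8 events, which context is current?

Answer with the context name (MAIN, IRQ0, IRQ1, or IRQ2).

Answer: IRQ0

Derivation:
Event 1 (EXEC): [MAIN] PC=0: INC 5 -> ACC=5
Event 2 (EXEC): [MAIN] PC=1: INC 1 -> ACC=6
Event 3 (EXEC): [MAIN] PC=2: INC 4 -> ACC=10
Event 4 (INT 0): INT 0 arrives: push (MAIN, PC=3), enter IRQ0 at PC=0 (depth now 1)
Event 5 (EXEC): [IRQ0] PC=0: INC 2 -> ACC=12
Event 6 (INT 0): INT 0 arrives: push (IRQ0, PC=1), enter IRQ0 at PC=0 (depth now 2)
Event 7 (EXEC): [IRQ0] PC=0: INC 2 -> ACC=14
Event 8 (EXEC): [IRQ0] PC=1: INC 2 -> ACC=16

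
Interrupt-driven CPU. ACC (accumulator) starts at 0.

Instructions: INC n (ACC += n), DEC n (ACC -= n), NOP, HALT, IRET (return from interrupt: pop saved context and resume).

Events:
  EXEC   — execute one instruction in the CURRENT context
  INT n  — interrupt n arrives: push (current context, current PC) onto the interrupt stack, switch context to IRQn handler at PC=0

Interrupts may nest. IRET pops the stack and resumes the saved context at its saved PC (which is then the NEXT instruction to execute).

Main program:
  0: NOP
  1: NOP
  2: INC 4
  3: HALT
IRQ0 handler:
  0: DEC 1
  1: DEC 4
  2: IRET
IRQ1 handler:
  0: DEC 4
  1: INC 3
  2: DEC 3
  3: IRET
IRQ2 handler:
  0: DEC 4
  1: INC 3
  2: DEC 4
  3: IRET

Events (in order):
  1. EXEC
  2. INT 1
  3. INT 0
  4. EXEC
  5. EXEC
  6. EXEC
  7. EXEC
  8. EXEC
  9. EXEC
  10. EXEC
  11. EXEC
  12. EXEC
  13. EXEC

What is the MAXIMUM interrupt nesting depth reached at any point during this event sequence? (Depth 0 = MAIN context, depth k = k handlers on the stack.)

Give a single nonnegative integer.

Event 1 (EXEC): [MAIN] PC=0: NOP [depth=0]
Event 2 (INT 1): INT 1 arrives: push (MAIN, PC=1), enter IRQ1 at PC=0 (depth now 1) [depth=1]
Event 3 (INT 0): INT 0 arrives: push (IRQ1, PC=0), enter IRQ0 at PC=0 (depth now 2) [depth=2]
Event 4 (EXEC): [IRQ0] PC=0: DEC 1 -> ACC=-1 [depth=2]
Event 5 (EXEC): [IRQ0] PC=1: DEC 4 -> ACC=-5 [depth=2]
Event 6 (EXEC): [IRQ0] PC=2: IRET -> resume IRQ1 at PC=0 (depth now 1) [depth=1]
Event 7 (EXEC): [IRQ1] PC=0: DEC 4 -> ACC=-9 [depth=1]
Event 8 (EXEC): [IRQ1] PC=1: INC 3 -> ACC=-6 [depth=1]
Event 9 (EXEC): [IRQ1] PC=2: DEC 3 -> ACC=-9 [depth=1]
Event 10 (EXEC): [IRQ1] PC=3: IRET -> resume MAIN at PC=1 (depth now 0) [depth=0]
Event 11 (EXEC): [MAIN] PC=1: NOP [depth=0]
Event 12 (EXEC): [MAIN] PC=2: INC 4 -> ACC=-5 [depth=0]
Event 13 (EXEC): [MAIN] PC=3: HALT [depth=0]
Max depth observed: 2

Answer: 2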